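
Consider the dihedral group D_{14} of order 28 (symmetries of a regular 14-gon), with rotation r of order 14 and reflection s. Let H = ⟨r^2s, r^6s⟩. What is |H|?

|⟨r^2s⟩| = 2 and |⟨r^6s⟩| = 2, so |H| is a multiple of lcm(2, 2) = 2 and divides |G| = 28.
Closing under the operation: H = {e, r^2, r^4, r^6, r^8, r^10, r^12, s, r^2s, r^4s, r^6s, r^8s, r^10s, r^12s}, so |H| = 14.

14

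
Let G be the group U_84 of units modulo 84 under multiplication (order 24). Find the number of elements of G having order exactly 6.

Enumerating element orders in G gives 14 elements of order 6.

14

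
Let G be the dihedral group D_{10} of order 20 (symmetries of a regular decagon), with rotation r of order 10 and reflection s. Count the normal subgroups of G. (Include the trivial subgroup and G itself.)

G has 22 subgroups. Checking conjugation-invariance by order — order 1: 1/1 normal; order 2: 1/11 normal; order 4: 0/5 normal; order 5: 1/1 normal; order 10: 3/3 normal; order 20: 1/1 normal.
Total normal subgroups: 7.

7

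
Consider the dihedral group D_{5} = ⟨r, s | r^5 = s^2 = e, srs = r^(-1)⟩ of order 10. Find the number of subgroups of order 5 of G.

1

|G| = 10 and 5 | 10, so subgroups of order 5 are possible by Lagrange.
The subgroups of order 5 are: {e, r, r^2, r^3, r^4}.
So G has 1 subgroup of order 5.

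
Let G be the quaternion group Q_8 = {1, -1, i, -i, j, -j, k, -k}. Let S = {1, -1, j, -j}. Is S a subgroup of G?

|S| = 4 divides |G| = 8, consistent with Lagrange.
S contains the identity, every element's inverse is in S, and S is closed under ·: it is a subgroup.
In fact S = ⟨j⟩.

Yes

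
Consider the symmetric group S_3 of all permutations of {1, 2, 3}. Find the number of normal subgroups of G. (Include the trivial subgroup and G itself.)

G has 6 subgroups. Checking conjugation-invariance by order — order 1: 1/1 normal; order 2: 0/3 normal; order 3: 1/1 normal; order 6: 1/1 normal.
Total normal subgroups: 3.

3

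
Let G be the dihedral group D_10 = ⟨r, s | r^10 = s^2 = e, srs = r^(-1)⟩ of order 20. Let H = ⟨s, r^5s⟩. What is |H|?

4

|⟨s⟩| = 2 and |⟨r^5s⟩| = 2, so |H| is a multiple of lcm(2, 2) = 2 and divides |G| = 20.
Closing under the operation: H = {e, r^5, s, r^5s}, so |H| = 4.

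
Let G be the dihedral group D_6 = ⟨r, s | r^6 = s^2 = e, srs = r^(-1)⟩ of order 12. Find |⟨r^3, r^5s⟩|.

|⟨r^3⟩| = 2 and |⟨r^5s⟩| = 2, so |H| is a multiple of lcm(2, 2) = 2 and divides |G| = 12.
Closing under the operation: H = {e, r^3, r^2s, r^5s}, so |H| = 4.

4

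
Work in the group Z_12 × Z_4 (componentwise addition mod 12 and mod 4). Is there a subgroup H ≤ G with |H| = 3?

Yes

3 | 48. A subgroup of order 3 is {(0,0), (4,0), (8,0)}.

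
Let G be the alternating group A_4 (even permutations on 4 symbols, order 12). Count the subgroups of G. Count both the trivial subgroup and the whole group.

|G| = 12, so by Lagrange every subgroup order divides 12. Divisors: 1, 2, 3, 4, 6, 12.
Subgroups by order — order 1: 1; order 2: 3; order 3: 4; order 4: 1; order 6: 0; order 12: 1.
Total: 1 + 3 + 4 + 1 + 0 + 1 = 10.

10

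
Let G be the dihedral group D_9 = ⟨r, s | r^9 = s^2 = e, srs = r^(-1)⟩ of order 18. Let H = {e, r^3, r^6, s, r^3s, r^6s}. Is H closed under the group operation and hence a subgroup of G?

Yes

|H| = 6 divides |G| = 18, consistent with Lagrange.
H contains the identity, every element's inverse is in H, and H is closed under ·: it is a subgroup.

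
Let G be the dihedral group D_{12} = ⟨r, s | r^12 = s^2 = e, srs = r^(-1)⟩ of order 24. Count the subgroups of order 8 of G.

3

|G| = 24 and 8 | 24, so subgroups of order 8 are possible by Lagrange.
The subgroups of order 8 are: {e, r^3, r^6, r^9, rs, r^4s, r^7s, r^10s}; {e, r^3, r^6, r^9, r^2s, r^5s, r^8s, r^11s}; {e, r^3, r^6, r^9, s, r^3s, r^6s, r^9s}.
So G has 3 subgroups of order 8.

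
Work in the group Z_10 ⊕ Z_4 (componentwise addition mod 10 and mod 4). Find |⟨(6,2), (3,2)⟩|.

20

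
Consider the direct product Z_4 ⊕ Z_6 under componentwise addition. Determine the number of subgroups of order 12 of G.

3

|G| = 24 and 12 | 24, so subgroups of order 12 are possible by Lagrange.
The subgroups of order 12 are: {(0,0), (0,1), (0,2), (0,3), (0,4), (0,5), (2,0), (2,1), (2,2), (2,3), (2,4), (2,5)}; {(0,0), (0,2), (0,4), (1,0), (1,2), (1,4), (2,0), (2,2), (2,4), (3,0), (3,2), (3,4)}; {(0,0), (0,2), (0,4), (1,1), (1,3), (1,5), (2,0), (2,2), (2,4), (3,1), (3,3), (3,5)}.
So G has 3 subgroups of order 12.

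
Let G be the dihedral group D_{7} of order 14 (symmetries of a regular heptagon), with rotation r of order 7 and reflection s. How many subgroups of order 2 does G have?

7

|G| = 14 and 2 | 14, so subgroups of order 2 are possible by Lagrange.
The subgroups of order 2 are: {e, r^2s}; {e, r^3s}; {e, r^4s}; {e, r^5s}; … (7 in all).
So G has 7 subgroups of order 2.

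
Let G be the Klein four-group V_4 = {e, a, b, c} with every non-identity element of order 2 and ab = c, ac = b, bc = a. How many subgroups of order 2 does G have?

|G| = 4 and 2 | 4, so subgroups of order 2 are possible by Lagrange.
The subgroups of order 2 are: {e, a}; {e, b}; {e, c}.
So G has 3 subgroups of order 2.

3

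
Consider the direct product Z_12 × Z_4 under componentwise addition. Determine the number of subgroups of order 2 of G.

3

|G| = 48 and 2 | 48, so subgroups of order 2 are possible by Lagrange.
The subgroups of order 2 are: {(0,0), (0,2)}; {(0,0), (6,0)}; {(0,0), (6,2)}.
So G has 3 subgroups of order 2.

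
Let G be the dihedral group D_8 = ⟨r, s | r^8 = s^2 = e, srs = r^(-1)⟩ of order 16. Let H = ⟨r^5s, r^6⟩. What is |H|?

8

|⟨r^5s⟩| = 2 and |⟨r^6⟩| = 4, so |H| is a multiple of lcm(2, 4) = 4 and divides |G| = 16.
Closing under the operation: H = {e, r^2, r^4, r^6, rs, r^3s, r^5s, r^7s}, so |H| = 8.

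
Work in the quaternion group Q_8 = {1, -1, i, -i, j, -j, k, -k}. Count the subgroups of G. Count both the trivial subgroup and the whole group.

|G| = 8, so by Lagrange every subgroup order divides 8. Divisors: 1, 2, 4, 8.
Subgroups by order — order 1: 1; order 2: 1; order 4: 3; order 8: 1.
Total: 1 + 1 + 3 + 1 = 6.

6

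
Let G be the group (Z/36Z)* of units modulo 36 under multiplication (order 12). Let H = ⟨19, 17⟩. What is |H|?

4

|⟨19⟩| = 2 and |⟨17⟩| = 2, so |H| is a multiple of lcm(2, 2) = 2 and divides |G| = 12.
Closing under the operation: H = {1, 17, 19, 35}, so |H| = 4.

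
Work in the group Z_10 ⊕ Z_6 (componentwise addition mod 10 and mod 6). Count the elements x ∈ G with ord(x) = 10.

An element (a,b) has order lcm(ord(a), ord(b)); count pairs with lcm equal to 10.
Enumerating gives 12 such elements.

12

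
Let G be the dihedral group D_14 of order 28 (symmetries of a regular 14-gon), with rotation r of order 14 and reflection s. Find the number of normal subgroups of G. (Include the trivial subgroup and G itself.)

7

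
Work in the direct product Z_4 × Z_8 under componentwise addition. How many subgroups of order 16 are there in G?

3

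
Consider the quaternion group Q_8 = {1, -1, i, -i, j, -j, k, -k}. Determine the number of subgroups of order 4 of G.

|G| = 8 and 4 | 8, so subgroups of order 4 are possible by Lagrange.
The subgroups of order 4 are: {1, -1, i, -i}; {1, -1, j, -j}; {1, -1, k, -k}.
So G has 3 subgroups of order 4.

3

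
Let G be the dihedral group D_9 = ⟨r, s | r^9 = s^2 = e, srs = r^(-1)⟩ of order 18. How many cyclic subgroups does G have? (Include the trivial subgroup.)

12

A cyclic subgroup of order d is generated by each of its φ(d) elements of order d, so the cyclic subgroups of order d number (#elements of order d)/φ(d).
Cyclic subgroups by order — order 1: 1; order 2: 9; order 3: 1; order 9: 1.
Total: 12.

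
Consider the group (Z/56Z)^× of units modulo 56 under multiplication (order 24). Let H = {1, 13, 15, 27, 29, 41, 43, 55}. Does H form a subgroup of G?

|H| = 8 divides |G| = 24, consistent with Lagrange.
H contains the identity, every element's inverse is in H, and H is closed under ·: it is a subgroup.

Yes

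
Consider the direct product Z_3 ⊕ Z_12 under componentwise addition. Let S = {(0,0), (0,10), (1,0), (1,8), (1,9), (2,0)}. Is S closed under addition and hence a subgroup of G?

No

(0,10) ∈ S but its inverse (0,2) ∉ S, so S is not a subgroup.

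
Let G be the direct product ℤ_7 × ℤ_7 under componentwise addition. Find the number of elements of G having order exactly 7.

48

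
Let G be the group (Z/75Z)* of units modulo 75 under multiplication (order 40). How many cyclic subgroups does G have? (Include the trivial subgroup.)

12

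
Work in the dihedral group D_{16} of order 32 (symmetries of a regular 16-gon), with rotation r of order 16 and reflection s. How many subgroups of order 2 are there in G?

17

|G| = 32 and 2 | 32, so subgroups of order 2 are possible by Lagrange.
The subgroups of order 2 are: {e, r^10s}; {e, r^11s}; {e, r^12s}; {e, r^13s}; … (17 in all).
So G has 17 subgroups of order 2.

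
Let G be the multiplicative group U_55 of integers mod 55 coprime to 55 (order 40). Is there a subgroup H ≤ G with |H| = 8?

Yes

8 | 40. A subgroup of order 8 is {1, 12, 21, 23, 32, 34, 43, 54}.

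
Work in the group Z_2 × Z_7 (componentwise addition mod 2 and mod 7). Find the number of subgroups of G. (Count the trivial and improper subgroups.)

4

|G| = 14, so by Lagrange every subgroup order divides 14. Divisors: 1, 2, 7, 14.
Subgroups by order — order 1: 1; order 2: 1; order 7: 1; order 14: 1.
Total: 1 + 1 + 1 + 1 = 4.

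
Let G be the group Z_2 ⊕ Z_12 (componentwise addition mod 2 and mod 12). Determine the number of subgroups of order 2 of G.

|G| = 24 and 2 | 24, so subgroups of order 2 are possible by Lagrange.
The subgroups of order 2 are: {(0,0), (0,6)}; {(0,0), (1,0)}; {(0,0), (1,6)}.
So G has 3 subgroups of order 2.

3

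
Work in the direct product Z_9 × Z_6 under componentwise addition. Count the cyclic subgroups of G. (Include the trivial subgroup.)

16

Group the elements of G by the cyclic subgroup they generate; each cyclic subgroup of order d accounts for φ(d) elements.
Cyclic subgroups by order — order 1: 1; order 2: 1; order 3: 4; order 6: 4; order 9: 3; order 18: 3.
Total: 16.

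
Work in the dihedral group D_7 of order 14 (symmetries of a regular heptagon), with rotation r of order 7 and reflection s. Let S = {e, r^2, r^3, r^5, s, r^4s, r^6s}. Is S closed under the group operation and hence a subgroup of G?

No

r^3 ∈ S but its inverse r^4 ∉ S, so S is not a subgroup.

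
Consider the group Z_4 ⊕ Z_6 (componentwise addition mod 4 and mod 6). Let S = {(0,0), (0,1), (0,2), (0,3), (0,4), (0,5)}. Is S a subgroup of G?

Yes

|S| = 6 divides |G| = 24, consistent with Lagrange.
S contains the identity, every element's inverse is in S, and S is closed under +: it is a subgroup.
In fact S = ⟨(0,1)⟩.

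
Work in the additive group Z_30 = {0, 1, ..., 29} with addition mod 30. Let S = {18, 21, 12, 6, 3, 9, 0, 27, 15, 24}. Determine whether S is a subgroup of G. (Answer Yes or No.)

Yes

|S| = 10 divides |G| = 30, consistent with Lagrange.
S contains the identity, every element's inverse is in S, and S is closed under +: it is a subgroup.
In fact S = ⟨3⟩.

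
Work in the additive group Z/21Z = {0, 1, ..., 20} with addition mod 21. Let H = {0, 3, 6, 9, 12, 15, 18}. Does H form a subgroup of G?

|H| = 7 divides |G| = 21, consistent with Lagrange.
H contains the identity, every element's inverse is in H, and H is closed under +: it is a subgroup.
In fact H = ⟨18⟩.

Yes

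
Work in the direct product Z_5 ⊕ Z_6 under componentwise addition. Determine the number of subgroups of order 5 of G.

1

|G| = 30 and 5 | 30, so subgroups of order 5 are possible by Lagrange.
The subgroups of order 5 are: {(0,0), (1,0), (2,0), (3,0), (4,0)}.
So G has 1 subgroup of order 5.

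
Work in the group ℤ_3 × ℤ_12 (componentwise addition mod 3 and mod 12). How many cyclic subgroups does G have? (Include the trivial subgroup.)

15

Group the elements of G by the cyclic subgroup they generate; each cyclic subgroup of order d accounts for φ(d) elements.
Cyclic subgroups by order — order 1: 1; order 2: 1; order 3: 4; order 4: 1; order 6: 4; order 12: 4.
Total: 15.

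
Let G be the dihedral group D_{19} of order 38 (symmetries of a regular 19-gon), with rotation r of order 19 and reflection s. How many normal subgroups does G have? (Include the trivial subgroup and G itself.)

3

G has 22 subgroups. Checking conjugation-invariance by order — order 1: 1/1 normal; order 2: 0/19 normal; order 19: 1/1 normal; order 38: 1/1 normal.
Total normal subgroups: 3.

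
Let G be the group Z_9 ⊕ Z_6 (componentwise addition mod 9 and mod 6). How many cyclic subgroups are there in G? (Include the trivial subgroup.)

16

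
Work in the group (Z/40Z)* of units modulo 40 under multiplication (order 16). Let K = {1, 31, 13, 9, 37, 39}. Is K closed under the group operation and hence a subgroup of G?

|K| = 6 does not divide |G| = 16, so by Lagrange K is not a subgroup.

No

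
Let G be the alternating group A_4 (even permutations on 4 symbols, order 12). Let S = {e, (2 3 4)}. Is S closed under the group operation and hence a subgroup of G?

No

(2 3 4) ∈ S but its inverse (2 4 3) ∉ S, so S is not a subgroup.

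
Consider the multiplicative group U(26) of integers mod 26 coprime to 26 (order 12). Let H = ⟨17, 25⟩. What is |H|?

6

|⟨17⟩| = 6 and |⟨25⟩| = 2, so |H| is a multiple of lcm(6, 2) = 6 and divides |G| = 12.
Closing under the operation: H = {1, 3, 9, 17, 23, 25}, so |H| = 6.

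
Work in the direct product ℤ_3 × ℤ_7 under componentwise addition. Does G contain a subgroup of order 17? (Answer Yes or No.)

No

17 does not divide |G| = 21, so by Lagrange no subgroup of order 17 exists.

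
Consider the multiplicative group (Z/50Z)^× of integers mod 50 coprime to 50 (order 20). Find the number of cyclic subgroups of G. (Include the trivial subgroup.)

6

Each element a generates a cyclic subgroup ⟨a⟩; distinct elements may generate the same one (a cyclic group of order d has φ(d) generators).
Cyclic subgroups by order — order 1: 1; order 2: 1; order 4: 1; order 5: 1; order 10: 1; order 20: 1.
Total: 6.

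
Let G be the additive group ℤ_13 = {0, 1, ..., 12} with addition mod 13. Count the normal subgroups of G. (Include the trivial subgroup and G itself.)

G is abelian, so every subgroup is normal.
G has 2 subgroups in total, hence 2 normal subgroups.

2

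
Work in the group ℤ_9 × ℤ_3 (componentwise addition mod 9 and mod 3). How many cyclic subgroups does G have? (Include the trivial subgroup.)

8

Group the elements of G by the cyclic subgroup they generate; each cyclic subgroup of order d accounts for φ(d) elements.
Cyclic subgroups by order — order 1: 1; order 3: 4; order 9: 3.
Total: 8.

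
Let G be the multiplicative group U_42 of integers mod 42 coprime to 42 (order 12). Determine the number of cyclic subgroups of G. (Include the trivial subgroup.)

8

Each element a generates a cyclic subgroup ⟨a⟩; distinct elements may generate the same one (a cyclic group of order d has φ(d) generators).
Cyclic subgroups by order — order 1: 1; order 2: 3; order 3: 1; order 6: 3.
Total: 8.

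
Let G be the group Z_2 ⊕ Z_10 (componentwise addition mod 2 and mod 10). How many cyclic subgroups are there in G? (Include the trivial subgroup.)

Group the elements of G by the cyclic subgroup they generate; each cyclic subgroup of order d accounts for φ(d) elements.
Cyclic subgroups by order — order 1: 1; order 2: 3; order 5: 1; order 10: 3.
Total: 8.

8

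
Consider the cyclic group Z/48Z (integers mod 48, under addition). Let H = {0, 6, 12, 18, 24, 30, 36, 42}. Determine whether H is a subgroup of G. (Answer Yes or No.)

|H| = 8 divides |G| = 48, consistent with Lagrange.
H contains the identity, every element's inverse is in H, and H is closed under +: it is a subgroup.
In fact H = ⟨6⟩.

Yes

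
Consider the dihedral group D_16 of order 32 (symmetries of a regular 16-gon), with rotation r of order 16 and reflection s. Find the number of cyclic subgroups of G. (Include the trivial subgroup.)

21

Each element a generates a cyclic subgroup ⟨a⟩; distinct elements may generate the same one (a cyclic group of order d has φ(d) generators).
Cyclic subgroups by order — order 1: 1; order 2: 17; order 4: 1; order 8: 1; order 16: 1.
Total: 21.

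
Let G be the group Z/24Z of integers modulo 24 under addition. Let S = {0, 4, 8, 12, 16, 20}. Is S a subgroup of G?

|S| = 6 divides |G| = 24, consistent with Lagrange.
S contains the identity, every element's inverse is in S, and S is closed under +: it is a subgroup.
In fact S = ⟨4⟩.

Yes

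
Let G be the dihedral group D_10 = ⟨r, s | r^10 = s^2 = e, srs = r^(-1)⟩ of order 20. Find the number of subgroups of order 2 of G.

11

|G| = 20 and 2 | 20, so subgroups of order 2 are possible by Lagrange.
The subgroups of order 2 are: {e, r^2s}; {e, r^3s}; {e, r^4s}; {e, r^5}; … (11 in all).
So G has 11 subgroups of order 2.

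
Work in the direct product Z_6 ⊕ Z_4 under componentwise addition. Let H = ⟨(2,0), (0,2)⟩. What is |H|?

6

|⟨(2,0)⟩| = 3 and |⟨(0,2)⟩| = 2, so |H| is a multiple of lcm(3, 2) = 6 and divides |G| = 24.
Closing under the operation: H = {(0,0), (0,2), (2,0), (2,2), (4,0), (4,2)}, so |H| = 6.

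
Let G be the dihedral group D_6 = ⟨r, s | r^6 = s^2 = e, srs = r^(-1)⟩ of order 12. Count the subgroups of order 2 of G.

7

|G| = 12 and 2 | 12, so subgroups of order 2 are possible by Lagrange.
The subgroups of order 2 are: {e, r^2s}; {e, r^3}; {e, r^3s}; {e, r^4s}; … (7 in all).
So G has 7 subgroups of order 2.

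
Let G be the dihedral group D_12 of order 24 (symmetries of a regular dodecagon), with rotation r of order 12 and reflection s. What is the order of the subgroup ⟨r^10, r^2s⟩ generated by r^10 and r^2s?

12

|⟨r^10⟩| = 6 and |⟨r^2s⟩| = 2, so |H| is a multiple of lcm(6, 2) = 6 and divides |G| = 24.
Closing under the operation: H = {e, r^2, r^4, r^6, r^8, r^10, s, r^2s, r^4s, r^6s, r^8s, r^10s}, so |H| = 12.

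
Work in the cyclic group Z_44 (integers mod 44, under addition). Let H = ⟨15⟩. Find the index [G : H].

|⟨15⟩| = 44 and |G| = 44.
By Lagrange, [G : H] = |G|/|H| = 44/44 = 1.

1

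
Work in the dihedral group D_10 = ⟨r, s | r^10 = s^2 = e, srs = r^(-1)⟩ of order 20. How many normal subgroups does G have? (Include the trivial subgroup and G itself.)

G has 22 subgroups. Checking conjugation-invariance by order — order 1: 1/1 normal; order 2: 1/11 normal; order 4: 0/5 normal; order 5: 1/1 normal; order 10: 3/3 normal; order 20: 1/1 normal.
Total normal subgroups: 7.

7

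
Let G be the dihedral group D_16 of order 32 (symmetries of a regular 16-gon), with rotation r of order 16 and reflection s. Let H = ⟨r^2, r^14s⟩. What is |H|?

16

|⟨r^2⟩| = 8 and |⟨r^14s⟩| = 2, so |H| is a multiple of lcm(8, 2) = 8 and divides |G| = 32.
Closing under the operation: H = {e, r^2, r^4, r^6, r^8, r^10, r^12, r^14, s, r^2s, r^4s, r^6s, r^8s, r^10s, r^12s, r^14s}, so |H| = 16.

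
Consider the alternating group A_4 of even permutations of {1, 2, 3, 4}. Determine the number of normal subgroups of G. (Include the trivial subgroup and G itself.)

3

G has 10 subgroups. Checking conjugation-invariance by order — order 1: 1/1 normal; order 2: 0/3 normal; order 3: 0/4 normal; order 4: 1/1 normal; order 12: 1/1 normal.
Total normal subgroups: 3.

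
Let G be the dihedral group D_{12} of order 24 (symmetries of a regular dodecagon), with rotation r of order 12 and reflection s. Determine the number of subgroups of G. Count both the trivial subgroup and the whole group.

34

|G| = 24, so by Lagrange every subgroup order divides 24. Divisors: 1, 2, 3, 4, 6, 8, 12, 24.
Subgroups by order — order 1: 1; order 2: 13; order 3: 1; order 4: 7; order 6: 5; order 8: 3; order 12: 3; order 24: 1.
Total: 1 + 13 + 1 + 7 + 5 + 3 + 3 + 1 = 34.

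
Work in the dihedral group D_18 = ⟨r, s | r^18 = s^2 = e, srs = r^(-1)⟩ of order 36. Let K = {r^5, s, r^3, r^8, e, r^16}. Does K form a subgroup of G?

r^5 ∈ K but its inverse r^13 ∉ K, so K is not a subgroup.

No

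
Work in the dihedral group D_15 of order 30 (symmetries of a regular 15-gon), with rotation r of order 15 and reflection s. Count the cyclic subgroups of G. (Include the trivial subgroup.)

19

A cyclic subgroup of order d is generated by each of its φ(d) elements of order d, so the cyclic subgroups of order d number (#elements of order d)/φ(d).
Cyclic subgroups by order — order 1: 1; order 2: 15; order 3: 1; order 5: 1; order 15: 1.
Total: 19.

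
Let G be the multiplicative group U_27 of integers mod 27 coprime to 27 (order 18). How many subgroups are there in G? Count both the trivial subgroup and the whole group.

|G| = 18, so by Lagrange every subgroup order divides 18. Divisors: 1, 2, 3, 6, 9, 18.
Subgroups by order — order 1: 1; order 2: 1; order 3: 1; order 6: 1; order 9: 1; order 18: 1.
Total: 1 + 1 + 1 + 1 + 1 + 1 = 6.

6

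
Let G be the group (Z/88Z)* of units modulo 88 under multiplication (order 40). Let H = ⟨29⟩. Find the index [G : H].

|⟨29⟩| = 10 and |G| = 40.
By Lagrange, [G : H] = |G|/|H| = 40/10 = 4.

4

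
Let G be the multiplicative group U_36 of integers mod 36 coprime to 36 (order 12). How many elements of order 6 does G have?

The elements of order 6 are: 5, 7, 11, 23, 29, 31.
That's 6.

6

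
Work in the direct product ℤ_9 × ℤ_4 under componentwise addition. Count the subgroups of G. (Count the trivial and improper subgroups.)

9

|G| = 36, so by Lagrange every subgroup order divides 36. Divisors: 1, 2, 3, 4, 6, 9, 12, 18, 36.
Subgroups by order — order 1: 1; order 2: 1; order 3: 1; order 4: 1; order 6: 1; order 9: 1; order 12: 1; order 18: 1; order 36: 1.
Total: 1 + 1 + 1 + 1 + 1 + 1 + 1 + 1 + 1 = 9.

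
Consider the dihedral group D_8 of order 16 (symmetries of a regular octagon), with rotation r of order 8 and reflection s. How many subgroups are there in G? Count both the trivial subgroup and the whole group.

|G| = 16, so by Lagrange every subgroup order divides 16. Divisors: 1, 2, 4, 8, 16.
Subgroups by order — order 1: 1; order 2: 9; order 4: 5; order 8: 3; order 16: 1.
Total: 1 + 9 + 5 + 3 + 1 = 19.

19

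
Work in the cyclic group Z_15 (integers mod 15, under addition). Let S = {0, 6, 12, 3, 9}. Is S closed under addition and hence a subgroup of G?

Yes

|S| = 5 divides |G| = 15, consistent with Lagrange.
S contains the identity, every element's inverse is in S, and S is closed under +: it is a subgroup.
In fact S = ⟨3⟩.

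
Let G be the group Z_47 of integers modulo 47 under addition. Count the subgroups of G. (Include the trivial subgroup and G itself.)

A cyclic group of order 47 has exactly one subgroup for each divisor of 47.
Divisors of 47: 1, 47.
So Z_47 has 2 subgroups.

2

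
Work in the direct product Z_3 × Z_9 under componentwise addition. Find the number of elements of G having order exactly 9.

An element (a,b) has order lcm(ord(a), ord(b)); count pairs with lcm equal to 9.
Enumerating gives 18 such elements.

18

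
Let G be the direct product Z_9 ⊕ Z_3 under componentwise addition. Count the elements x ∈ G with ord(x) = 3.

An element (a,b) has order lcm(ord(a), ord(b)); count pairs with lcm equal to 3.
Enumerating gives 8 such elements.

8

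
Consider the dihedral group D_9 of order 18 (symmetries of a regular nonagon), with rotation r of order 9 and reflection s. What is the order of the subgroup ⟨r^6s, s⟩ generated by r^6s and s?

6

|⟨r^6s⟩| = 2 and |⟨s⟩| = 2, so |H| is a multiple of lcm(2, 2) = 2 and divides |G| = 18.
Closing under the operation: H = {e, r^3, r^6, s, r^3s, r^6s}, so |H| = 6.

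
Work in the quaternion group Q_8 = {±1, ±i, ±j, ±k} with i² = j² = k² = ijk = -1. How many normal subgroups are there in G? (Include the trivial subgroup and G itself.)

G has 6 subgroups. Checking conjugation-invariance by order — order 1: 1/1 normal; order 2: 1/1 normal; order 4: 3/3 normal; order 8: 1/1 normal.
Total normal subgroups: 6.

6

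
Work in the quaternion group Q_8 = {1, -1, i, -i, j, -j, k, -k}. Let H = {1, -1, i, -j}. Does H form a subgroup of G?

No

-j ∈ H but its inverse j ∉ H, so H is not a subgroup.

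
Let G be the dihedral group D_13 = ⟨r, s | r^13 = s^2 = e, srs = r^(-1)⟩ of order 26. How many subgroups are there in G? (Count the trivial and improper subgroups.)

16

|G| = 26, so by Lagrange every subgroup order divides 26. Divisors: 1, 2, 13, 26.
Subgroups by order — order 1: 1; order 2: 13; order 13: 1; order 26: 1.
Total: 1 + 13 + 1 + 1 = 16.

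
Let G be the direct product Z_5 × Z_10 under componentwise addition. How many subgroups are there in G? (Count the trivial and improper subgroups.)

|G| = 50, so by Lagrange every subgroup order divides 50. Divisors: 1, 2, 5, 10, 25, 50.
Subgroups by order — order 1: 1; order 2: 1; order 5: 6; order 10: 6; order 25: 1; order 50: 1.
Total: 1 + 1 + 6 + 6 + 1 + 1 = 16.

16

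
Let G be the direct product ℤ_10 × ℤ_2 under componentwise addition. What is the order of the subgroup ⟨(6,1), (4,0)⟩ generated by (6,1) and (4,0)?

|⟨(6,1)⟩| = 10 and |⟨(4,0)⟩| = 5, so |H| is a multiple of lcm(10, 5) = 10 and divides |G| = 20.
Closing under the operation: H = {(0,0), (0,1), (2,0), (2,1), (4,0), (4,1), (6,0), (6,1), (8,0), (8,1)}, so |H| = 10.

10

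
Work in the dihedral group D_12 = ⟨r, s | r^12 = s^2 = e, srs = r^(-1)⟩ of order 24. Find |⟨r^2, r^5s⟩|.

|⟨r^2⟩| = 6 and |⟨r^5s⟩| = 2, so |H| is a multiple of lcm(6, 2) = 6 and divides |G| = 24.
Closing under the operation: H = {e, r^2, r^4, r^6, r^8, r^10, rs, r^3s, r^5s, r^7s, r^9s, r^11s}, so |H| = 12.

12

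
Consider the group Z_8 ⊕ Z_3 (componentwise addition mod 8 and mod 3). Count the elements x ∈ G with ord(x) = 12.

An element (a,b) has order lcm(ord(a), ord(b)); count pairs with lcm equal to 12.
Enumerating gives 4 such elements.

4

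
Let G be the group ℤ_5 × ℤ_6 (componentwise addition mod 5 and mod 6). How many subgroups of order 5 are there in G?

1

|G| = 30 and 5 | 30, so subgroups of order 5 are possible by Lagrange.
The subgroups of order 5 are: {(0,0), (1,0), (2,0), (3,0), (4,0)}.
So G has 1 subgroup of order 5.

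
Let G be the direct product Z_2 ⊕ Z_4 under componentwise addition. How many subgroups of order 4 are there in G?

3

|G| = 8 and 4 | 8, so subgroups of order 4 are possible by Lagrange.
The subgroups of order 4 are: {(0,0), (0,1), (0,2), (0,3)}; {(0,0), (0,2), (1,0), (1,2)}; {(0,0), (0,2), (1,1), (1,3)}.
So G has 3 subgroups of order 4.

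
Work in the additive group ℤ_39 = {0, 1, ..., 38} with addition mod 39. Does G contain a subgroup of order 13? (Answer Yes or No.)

Yes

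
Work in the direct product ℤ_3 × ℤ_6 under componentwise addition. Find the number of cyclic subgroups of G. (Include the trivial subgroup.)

10

Group the elements of G by the cyclic subgroup they generate; each cyclic subgroup of order d accounts for φ(d) elements.
Cyclic subgroups by order — order 1: 1; order 2: 1; order 3: 4; order 6: 4.
Total: 10.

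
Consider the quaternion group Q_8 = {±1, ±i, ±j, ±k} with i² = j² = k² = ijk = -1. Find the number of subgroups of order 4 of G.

3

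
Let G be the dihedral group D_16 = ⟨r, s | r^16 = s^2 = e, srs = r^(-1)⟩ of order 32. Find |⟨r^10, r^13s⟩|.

16

|⟨r^10⟩| = 8 and |⟨r^13s⟩| = 2, so |H| is a multiple of lcm(8, 2) = 8 and divides |G| = 32.
Closing under the operation: H = {e, r^2, r^4, r^6, r^8, r^10, r^12, r^14, rs, r^3s, r^5s, r^7s, r^9s, r^11s, r^13s, r^15s}, so |H| = 16.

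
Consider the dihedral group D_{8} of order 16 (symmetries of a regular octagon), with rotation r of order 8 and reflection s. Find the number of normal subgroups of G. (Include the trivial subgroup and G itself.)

7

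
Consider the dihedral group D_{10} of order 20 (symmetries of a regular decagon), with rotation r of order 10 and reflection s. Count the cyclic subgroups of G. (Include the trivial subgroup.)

14

Each element a generates a cyclic subgroup ⟨a⟩; distinct elements may generate the same one (a cyclic group of order d has φ(d) generators).
Cyclic subgroups by order — order 1: 1; order 2: 11; order 5: 1; order 10: 1.
Total: 14.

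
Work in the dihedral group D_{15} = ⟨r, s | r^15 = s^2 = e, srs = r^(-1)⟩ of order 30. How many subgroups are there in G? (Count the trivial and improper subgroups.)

28

|G| = 30, so by Lagrange every subgroup order divides 30. Divisors: 1, 2, 3, 5, 6, 10, 15, 30.
Subgroups by order — order 1: 1; order 2: 15; order 3: 1; order 5: 1; order 6: 5; order 10: 3; order 15: 1; order 30: 1.
Total: 1 + 15 + 1 + 1 + 5 + 3 + 1 + 1 = 28.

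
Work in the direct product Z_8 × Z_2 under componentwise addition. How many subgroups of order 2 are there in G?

|G| = 16 and 2 | 16, so subgroups of order 2 are possible by Lagrange.
The subgroups of order 2 are: {(0,0), (0,1)}; {(0,0), (4,0)}; {(0,0), (4,1)}.
So G has 3 subgroups of order 2.

3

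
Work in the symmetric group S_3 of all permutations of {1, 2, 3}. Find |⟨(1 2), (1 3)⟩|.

6

|⟨(1 2)⟩| = 2 and |⟨(1 3)⟩| = 2, so |H| is a multiple of lcm(2, 2) = 2 and divides |G| = 6.
Closing {(1 2), (1 3)} under the group operation gives all of G, so |H| = 6.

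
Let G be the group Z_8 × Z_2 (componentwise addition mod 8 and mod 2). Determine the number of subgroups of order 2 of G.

3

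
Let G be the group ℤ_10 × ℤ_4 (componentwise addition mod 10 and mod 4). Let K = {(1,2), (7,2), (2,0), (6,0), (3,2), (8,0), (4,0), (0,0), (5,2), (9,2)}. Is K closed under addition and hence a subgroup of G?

|K| = 10 divides |G| = 40, consistent with Lagrange.
K contains the identity, every element's inverse is in K, and K is closed under +: it is a subgroup.
In fact K = ⟨(1,2)⟩.

Yes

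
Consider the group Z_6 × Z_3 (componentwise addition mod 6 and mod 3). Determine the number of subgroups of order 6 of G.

|G| = 18 and 6 | 18, so subgroups of order 6 are possible by Lagrange.
The subgroups of order 6 are: {(0,0), (0,1), (0,2), (3,0), (3,1), (3,2)}; {(0,0), (1,0), (2,0), (3,0), (4,0), (5,0)}; {(0,0), (1,1), (2,2), (3,0), (4,1), (5,2)}; {(0,0), (1,2), (2,1), (3,0), (4,2), (5,1)}.
So G has 4 subgroups of order 6.

4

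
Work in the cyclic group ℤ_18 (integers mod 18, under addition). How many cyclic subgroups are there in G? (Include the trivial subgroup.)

6

Each element a generates a cyclic subgroup ⟨a⟩; distinct elements may generate the same one (a cyclic group of order d has φ(d) generators).
Cyclic subgroups by order — order 1: 1; order 2: 1; order 3: 1; order 6: 1; order 9: 1; order 18: 1.
Total: 6.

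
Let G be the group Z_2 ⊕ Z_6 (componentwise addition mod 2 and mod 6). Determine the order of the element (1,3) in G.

The order of (1,3) in Z_2 × Z_6 is lcm(ord(1) in Z_2, ord(3) in Z_6).
ord(1) = 2 and ord(3) = 2, so |⟨(1,3)⟩| = lcm(2, 2) = 2.

2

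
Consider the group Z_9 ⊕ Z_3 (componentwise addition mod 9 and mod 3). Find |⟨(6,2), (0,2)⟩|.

|⟨(6,2)⟩| = 3 and |⟨(0,2)⟩| = 3, so |H| is a multiple of lcm(3, 3) = 3 and divides |G| = 27.
Closing under the operation: H = {(0,0), (0,1), (0,2), (3,0), (3,1), (3,2), (6,0), (6,1), (6,2)}, so |H| = 9.

9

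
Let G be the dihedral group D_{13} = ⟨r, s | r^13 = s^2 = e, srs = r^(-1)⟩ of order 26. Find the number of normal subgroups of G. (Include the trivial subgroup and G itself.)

G has 16 subgroups. Checking conjugation-invariance by order — order 1: 1/1 normal; order 2: 0/13 normal; order 13: 1/1 normal; order 26: 1/1 normal.
Total normal subgroups: 3.

3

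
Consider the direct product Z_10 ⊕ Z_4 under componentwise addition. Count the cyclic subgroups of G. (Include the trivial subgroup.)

Each element a generates a cyclic subgroup ⟨a⟩; distinct elements may generate the same one (a cyclic group of order d has φ(d) generators).
Cyclic subgroups by order — order 1: 1; order 2: 3; order 4: 2; order 5: 1; order 10: 3; order 20: 2.
Total: 12.

12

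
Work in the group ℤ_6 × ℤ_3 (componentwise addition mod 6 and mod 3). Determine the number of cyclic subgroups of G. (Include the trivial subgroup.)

A cyclic subgroup of order d is generated by each of its φ(d) elements of order d, so the cyclic subgroups of order d number (#elements of order d)/φ(d).
Cyclic subgroups by order — order 1: 1; order 2: 1; order 3: 4; order 6: 4.
Total: 10.

10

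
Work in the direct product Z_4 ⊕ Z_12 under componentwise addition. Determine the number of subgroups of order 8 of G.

|G| = 48 and 8 | 48, so subgroups of order 8 are possible by Lagrange.
The subgroups of order 8 are: {(0,0), (0,3), (0,6), (0,9), (2,0), (2,3), (2,6), (2,9)}; {(0,0), (0,6), (1,0), (1,6), (2,0), (2,6), (3,0), (3,6)}; {(0,0), (0,6), (1,3), (1,9), (2,0), (2,6), (3,3), (3,9)}.
So G has 3 subgroups of order 8.

3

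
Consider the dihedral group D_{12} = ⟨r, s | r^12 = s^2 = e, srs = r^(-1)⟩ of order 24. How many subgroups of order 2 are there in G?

|G| = 24 and 2 | 24, so subgroups of order 2 are possible by Lagrange.
The subgroups of order 2 are: {e, r^10s}; {e, r^11s}; {e, r^2s}; {e, r^3s}; … (13 in all).
So G has 13 subgroups of order 2.

13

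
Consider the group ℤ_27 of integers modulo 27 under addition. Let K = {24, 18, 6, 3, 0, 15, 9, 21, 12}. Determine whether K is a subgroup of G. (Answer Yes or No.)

Yes

|K| = 9 divides |G| = 27, consistent with Lagrange.
K contains the identity, every element's inverse is in K, and K is closed under +: it is a subgroup.
In fact K = ⟨3⟩.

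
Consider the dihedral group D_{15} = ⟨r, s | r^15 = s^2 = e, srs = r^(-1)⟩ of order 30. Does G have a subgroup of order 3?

3 | 30. A subgroup of order 3 is {e, r^5, r^10}.

Yes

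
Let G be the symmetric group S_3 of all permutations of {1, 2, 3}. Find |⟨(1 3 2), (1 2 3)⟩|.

|⟨(1 3 2)⟩| = 3 and |⟨(1 2 3)⟩| = 3, so |H| is a multiple of lcm(3, 3) = 3 and divides |G| = 6.
Closing under the operation: H = {e, (1 2 3), (1 3 2)}, so |H| = 3.

3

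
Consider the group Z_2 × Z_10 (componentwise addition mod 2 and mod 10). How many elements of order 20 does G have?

An element (a,b) has order lcm(ord(a), ord(b)); count pairs with lcm equal to 20.
Enumerating gives 0 such elements.

0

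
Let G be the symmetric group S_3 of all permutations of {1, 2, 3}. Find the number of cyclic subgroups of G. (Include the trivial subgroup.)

Each element a generates a cyclic subgroup ⟨a⟩; distinct elements may generate the same one (a cyclic group of order d has φ(d) generators).
Cyclic subgroups by order — order 1: 1; order 2: 3; order 3: 1.
Total: 5.

5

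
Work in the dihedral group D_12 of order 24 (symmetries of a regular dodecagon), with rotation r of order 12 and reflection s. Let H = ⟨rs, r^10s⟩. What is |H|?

|⟨rs⟩| = 2 and |⟨r^10s⟩| = 2, so |H| is a multiple of lcm(2, 2) = 2 and divides |G| = 24.
Closing under the operation: H = {e, r^3, r^6, r^9, rs, r^4s, r^7s, r^10s}, so |H| = 8.

8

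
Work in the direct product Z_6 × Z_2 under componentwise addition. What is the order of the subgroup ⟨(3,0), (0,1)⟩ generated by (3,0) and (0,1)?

4

|⟨(3,0)⟩| = 2 and |⟨(0,1)⟩| = 2, so |H| is a multiple of lcm(2, 2) = 2 and divides |G| = 12.
Closing under the operation: H = {(0,0), (0,1), (3,0), (3,1)}, so |H| = 4.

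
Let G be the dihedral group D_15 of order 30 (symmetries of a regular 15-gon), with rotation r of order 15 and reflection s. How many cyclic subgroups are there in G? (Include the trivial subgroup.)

Group the elements of G by the cyclic subgroup they generate; each cyclic subgroup of order d accounts for φ(d) elements.
Cyclic subgroups by order — order 1: 1; order 2: 15; order 3: 1; order 5: 1; order 15: 1.
Total: 19.

19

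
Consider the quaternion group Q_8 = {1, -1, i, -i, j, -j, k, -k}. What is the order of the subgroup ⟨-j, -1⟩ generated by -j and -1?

4

|⟨-j⟩| = 4 and |⟨-1⟩| = 2, so |H| is a multiple of lcm(4, 2) = 4 and divides |G| = 8.
Closing under the operation: H = {1, -1, j, -j}, so |H| = 4.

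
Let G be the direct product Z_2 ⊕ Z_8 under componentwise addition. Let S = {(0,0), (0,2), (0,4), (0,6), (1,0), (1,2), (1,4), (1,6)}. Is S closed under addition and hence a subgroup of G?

|S| = 8 divides |G| = 16, consistent with Lagrange.
S contains the identity, every element's inverse is in S, and S is closed under +: it is a subgroup.

Yes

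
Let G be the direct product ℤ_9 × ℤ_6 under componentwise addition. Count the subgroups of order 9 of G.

|G| = 54 and 9 | 54, so subgroups of order 9 are possible by Lagrange.
The subgroups of order 9 are: {(0,0), (0,2), (0,4), (3,0), (3,2), (3,4), (6,0), (6,2), (6,4)}; {(0,0), (1,0), (2,0), (3,0), (4,0), (5,0), (6,0), (7,0), (8,0)}; {(0,0), (1,2), (2,4), (3,0), (4,2), (5,4), (6,0), (7,2), (8,4)}; {(0,0), (1,4), (2,2), (3,0), (4,4), (5,2), (6,0), (7,4), (8,2)}.
So G has 4 subgroups of order 9.

4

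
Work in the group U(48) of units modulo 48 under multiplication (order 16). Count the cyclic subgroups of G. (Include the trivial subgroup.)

Each element a generates a cyclic subgroup ⟨a⟩; distinct elements may generate the same one (a cyclic group of order d has φ(d) generators).
Cyclic subgroups by order — order 1: 1; order 2: 7; order 4: 4.
Total: 12.

12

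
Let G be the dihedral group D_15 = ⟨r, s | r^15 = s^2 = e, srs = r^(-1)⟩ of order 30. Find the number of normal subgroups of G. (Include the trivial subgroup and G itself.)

5

G has 28 subgroups. Checking conjugation-invariance by order — order 1: 1/1 normal; order 2: 0/15 normal; order 3: 1/1 normal; order 5: 1/1 normal; order 6: 0/5 normal; order 10: 0/3 normal; order 15: 1/1 normal; order 30: 1/1 normal.
Total normal subgroups: 5.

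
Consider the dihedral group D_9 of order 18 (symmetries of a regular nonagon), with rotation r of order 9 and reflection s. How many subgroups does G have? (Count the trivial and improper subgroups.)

16

|G| = 18, so by Lagrange every subgroup order divides 18. Divisors: 1, 2, 3, 6, 9, 18.
Subgroups by order — order 1: 1; order 2: 9; order 3: 1; order 6: 3; order 9: 1; order 18: 1.
Total: 1 + 9 + 1 + 3 + 1 + 1 = 16.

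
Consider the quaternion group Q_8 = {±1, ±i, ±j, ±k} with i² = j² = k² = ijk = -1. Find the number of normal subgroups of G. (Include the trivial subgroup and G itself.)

6

G has 6 subgroups. Checking conjugation-invariance by order — order 1: 1/1 normal; order 2: 1/1 normal; order 4: 3/3 normal; order 8: 1/1 normal.
Total normal subgroups: 6.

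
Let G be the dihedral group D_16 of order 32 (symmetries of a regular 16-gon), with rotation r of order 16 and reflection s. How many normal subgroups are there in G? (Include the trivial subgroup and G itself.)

G has 36 subgroups. Checking conjugation-invariance by order — order 1: 1/1 normal; order 2: 1/17 normal; order 4: 1/9 normal; order 8: 1/5 normal; order 16: 3/3 normal; order 32: 1/1 normal.
Total normal subgroups: 8.

8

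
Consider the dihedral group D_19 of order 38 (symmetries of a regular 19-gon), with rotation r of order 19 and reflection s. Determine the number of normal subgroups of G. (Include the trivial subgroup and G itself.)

G has 22 subgroups. Checking conjugation-invariance by order — order 1: 1/1 normal; order 2: 0/19 normal; order 19: 1/1 normal; order 38: 1/1 normal.
Total normal subgroups: 3.

3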